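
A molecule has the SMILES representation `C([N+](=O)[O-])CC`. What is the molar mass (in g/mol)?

Atom tally by fragment:
  O2NCH2 → C:1 H:2 N:1 O:2
  CH2 → C:1 H:2
  CH3 → C:1 H:3
Element totals:
  C: 3
  H: 7
  N: 1
  O: 2
Molecular formula: C3H7NO2.
  M = 3(12.011) + 7(1.008) + 14.007 + 2(15.999)
    = 36.033 + 7.056 + 14.007 + 31.998 = 89.094

89.09 g/mol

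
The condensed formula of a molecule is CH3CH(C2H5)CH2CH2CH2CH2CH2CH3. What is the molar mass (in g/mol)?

Atom tally by fragment:
  CH3 → C:1 H:3
  CH(C2H5) → C:3 H:6
  CH2 → C:1 H:2
  CH2 → C:1 H:2
  CH2 → C:1 H:2
  CH2 → C:1 H:2
  CH2 → C:1 H:2
  CH3 → C:1 H:3
Element totals:
  C: 10
  H: 22
Molecular formula: C10H22.
  M = 10(12.011) + 22(1.008)
    = 120.110 + 22.176 = 142.286

142.29 g/mol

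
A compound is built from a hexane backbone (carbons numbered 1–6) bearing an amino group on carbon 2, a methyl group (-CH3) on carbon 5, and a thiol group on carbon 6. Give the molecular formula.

C7H17NS

Atom tally by fragment:
  CH3 → C:1 H:3
  CH(NH2) → C:1 H:3 N:1
  CH2 → C:1 H:2
  CH2 → C:1 H:2
  CH(CH3) → C:2 H:4
  CH2SH → C:1 H:3 S:1
Element totals:
  C: 7
  H: 17
  N: 1
  S: 1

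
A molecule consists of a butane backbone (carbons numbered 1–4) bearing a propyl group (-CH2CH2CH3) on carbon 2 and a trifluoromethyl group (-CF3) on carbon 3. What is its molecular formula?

Atom tally by fragment:
  CH3 → C:1 H:3
  CH(CH2CH2CH3) → C:4 H:8
  CH(CF3) → C:2 H:1 F:3
  CH3 → C:1 H:3
Element totals:
  C: 8
  H: 15
  F: 3

C8H15F3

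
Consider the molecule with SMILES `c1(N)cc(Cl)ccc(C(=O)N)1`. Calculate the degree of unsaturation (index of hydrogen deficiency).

Atom tally by fragment:
  benzene ring core → C:6 H:6
  (− 3 ring H displaced by substituents)
  + NH2 → N:1 H:2
  + Cl → Cl:1
  + CONH2 → C:1 H:2 O:1 N:1
Element totals:
  C: 7
  H: 7
  Cl: 1
  N: 2
  O: 1
Molecular formula: C7H7ClN2O.
DoU = (2C + 2 + N − H − X) / 2 = (2·7 + 2 + 2 − 7 − 1) / 2 = 5.

5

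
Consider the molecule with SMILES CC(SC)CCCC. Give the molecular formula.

Atom tally by fragment:
  CH3 → C:1 H:3
  CH(SCH3) → C:2 H:4 S:1
  CH2 → C:1 H:2
  CH2 → C:1 H:2
  CH2 → C:1 H:2
  CH3 → C:1 H:3
Element totals:
  C: 7
  H: 16
  S: 1

C7H16S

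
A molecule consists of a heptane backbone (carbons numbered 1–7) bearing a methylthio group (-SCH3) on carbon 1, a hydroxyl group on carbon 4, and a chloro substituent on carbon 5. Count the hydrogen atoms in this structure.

17

Atom tally by fragment:
  CH3SCH2 → C:2 H:5 S:1
  CH2 → C:1 H:2
  CH2 → C:1 H:2
  CH(OH) → C:1 H:2 O:1
  CH(Cl) → C:1 H:1 Cl:1
  CH2 → C:1 H:2
  CH3 → C:1 H:3
Element totals:
  C: 8
  H: 17
  Cl: 1
  O: 1
  S: 1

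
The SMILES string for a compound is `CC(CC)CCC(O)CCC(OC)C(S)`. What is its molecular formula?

Atom tally by fragment:
  CH3 → C:1 H:3
  CH(C2H5) → C:3 H:6
  CH2 → C:1 H:2
  CH2 → C:1 H:2
  CH(OH) → C:1 H:2 O:1
  CH2 → C:1 H:2
  CH2 → C:1 H:2
  CH(OCH3) → C:2 H:4 O:1
  CH2SH → C:1 H:3 S:1
Element totals:
  C: 12
  H: 26
  O: 2
  S: 1

C12H26O2S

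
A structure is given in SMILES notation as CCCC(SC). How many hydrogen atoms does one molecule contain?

12

Atom tally by fragment:
  CH3 → C:1 H:3
  CH2 → C:1 H:2
  CH2 → C:1 H:2
  CH2SCH3 → C:2 H:5 S:1
Element totals:
  C: 5
  H: 12
  S: 1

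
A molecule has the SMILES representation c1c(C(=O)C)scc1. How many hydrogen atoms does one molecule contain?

6

Atom tally by fragment:
  thiophene ring core → C:4 H:4 S:1
  (− 1 ring H displaced by substituents)
  + COCH3 → C:2 H:3 O:1
Element totals:
  C: 6
  H: 6
  O: 1
  S: 1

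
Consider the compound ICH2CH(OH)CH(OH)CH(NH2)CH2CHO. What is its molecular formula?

C6H12INO3

Atom tally by fragment:
  ICH2 → C:1 H:2 I:1
  CH(OH) → C:1 H:2 O:1
  CH(OH) → C:1 H:2 O:1
  CH(NH2) → C:1 H:3 N:1
  CH2CHO → C:2 H:3 O:1
Element totals:
  C: 6
  H: 12
  I: 1
  N: 1
  O: 3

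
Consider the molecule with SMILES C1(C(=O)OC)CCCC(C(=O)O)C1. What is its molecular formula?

C9H14O4

Atom tally by fragment:
  cyclohexane ring core → C:6 H:12
  (− 2 ring H displaced by substituents)
  + COOCH3 → C:2 H:3 O:2
  + COOH → C:1 H:1 O:2
Element totals:
  C: 9
  H: 14
  O: 4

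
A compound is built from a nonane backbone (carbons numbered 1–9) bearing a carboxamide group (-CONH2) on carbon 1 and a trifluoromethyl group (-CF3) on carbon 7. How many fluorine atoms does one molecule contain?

3

Atom tally by fragment:
  H2NOCCH2 → C:2 H:4 O:1 N:1
  CH2 → C:1 H:2
  CH2 → C:1 H:2
  CH2 → C:1 H:2
  CH2 → C:1 H:2
  CH2 → C:1 H:2
  CH(CF3) → C:2 H:1 F:3
  CH2 → C:1 H:2
  CH3 → C:1 H:3
Element totals:
  C: 11
  H: 20
  F: 3
  N: 1
  O: 1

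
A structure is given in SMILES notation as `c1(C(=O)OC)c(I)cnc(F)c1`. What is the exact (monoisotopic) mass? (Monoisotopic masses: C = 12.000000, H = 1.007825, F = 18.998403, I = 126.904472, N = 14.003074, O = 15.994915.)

280.9349

Atom tally by fragment:
  pyridine ring core → C:5 H:5 N:1
  (− 3 ring H displaced by substituents)
  + COOCH3 → C:2 H:3 O:2
  + I → I:1
  + F → F:1
Element totals:
  C: 7
  H: 5
  F: 1
  I: 1
  N: 1
  O: 2
Molecular formula: C7H5FINO2.
  M = 7(12.0) + 5(1.007825) + 18.998403 + 126.904472 + 14.003074 + 2(15.994915)
    = 84.000000 + 5.039125 + 18.998403 + 126.904472 + 14.003074 + 31.989830 = 280.934904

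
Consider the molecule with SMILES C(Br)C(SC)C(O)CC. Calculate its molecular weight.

Atom tally by fragment:
  BrCH2 → C:1 H:2 Br:1
  CH(SCH3) → C:2 H:4 S:1
  CH(OH) → C:1 H:2 O:1
  CH2 → C:1 H:2
  CH3 → C:1 H:3
Element totals:
  C: 6
  H: 13
  Br: 1
  O: 1
  S: 1
Molecular formula: C6H13BrOS.
  M = 6(12.011) + 13(1.008) + 79.904 + 15.999 + 32.06
    = 72.066 + 13.104 + 79.904 + 15.999 + 32.060 = 213.133

213.13 g/mol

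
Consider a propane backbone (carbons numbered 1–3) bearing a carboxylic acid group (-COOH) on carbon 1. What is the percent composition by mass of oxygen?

36.32%

Atom tally by fragment:
  HOOCCH2 → C:2 H:3 O:2
  CH2 → C:1 H:2
  CH3 → C:1 H:3
Element totals:
  C: 4
  H: 8
  O: 2
Molecular formula: C4H8O2.
Molar mass = 88.106 g/mol.
Mass from O: 2 × 15.999 = 31.998 g/mol.
%O = 31.998 / 88.106 × 100 = 36.32%.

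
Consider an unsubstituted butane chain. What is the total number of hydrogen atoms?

10

Atom tally by fragment:
  CH3 → C:1 H:3
  CH2 → C:1 H:2
  CH2 → C:1 H:2
  CH3 → C:1 H:3
Element totals:
  C: 4
  H: 10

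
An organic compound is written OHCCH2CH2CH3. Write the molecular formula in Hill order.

Atom tally by fragment:
  OHCCH2 → C:2 H:3 O:1
  CH2 → C:1 H:2
  CH3 → C:1 H:3
Element totals:
  C: 4
  H: 8
  O: 1

C4H8O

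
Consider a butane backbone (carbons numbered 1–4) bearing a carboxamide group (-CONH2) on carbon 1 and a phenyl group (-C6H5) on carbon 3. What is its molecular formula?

C11H15NO

Atom tally by fragment:
  H2NOCCH2 → C:2 H:4 O:1 N:1
  CH2 → C:1 H:2
  CH(C6H5) → C:7 H:6
  CH3 → C:1 H:3
Element totals:
  C: 11
  H: 15
  N: 1
  O: 1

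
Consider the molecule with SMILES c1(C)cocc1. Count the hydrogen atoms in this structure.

6

Atom tally by fragment:
  furan ring core → C:4 H:4 O:1
  (− 1 ring H displaced by substituents)
  + CH3 → C:1 H:3
Element totals:
  C: 5
  H: 6
  O: 1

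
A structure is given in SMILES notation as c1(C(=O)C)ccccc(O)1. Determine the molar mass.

Atom tally by fragment:
  benzene ring core → C:6 H:6
  (− 2 ring H displaced by substituents)
  + COCH3 → C:2 H:3 O:1
  + OH → O:1 H:1
Element totals:
  C: 8
  H: 8
  O: 2
Molecular formula: C8H8O2.
  M = 8(12.011) + 8(1.008) + 2(15.999)
    = 96.088 + 8.064 + 31.998 = 136.150

136.15 g/mol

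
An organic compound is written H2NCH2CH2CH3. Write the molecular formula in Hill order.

Atom tally by fragment:
  H2NCH2 → C:1 H:4 N:1
  CH2 → C:1 H:2
  CH3 → C:1 H:3
Element totals:
  C: 3
  H: 9
  N: 1

C3H9N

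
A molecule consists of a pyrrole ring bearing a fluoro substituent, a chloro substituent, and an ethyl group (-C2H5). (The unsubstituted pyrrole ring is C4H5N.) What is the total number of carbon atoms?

Atom tally by fragment:
  pyrrole ring core → C:4 H:5 N:1
  (− 3 ring H displaced by substituents)
  + F → F:1
  + Cl → Cl:1
  + C2H5 → C:2 H:5
Element totals:
  C: 6
  H: 7
  Cl: 1
  F: 1
  N: 1

6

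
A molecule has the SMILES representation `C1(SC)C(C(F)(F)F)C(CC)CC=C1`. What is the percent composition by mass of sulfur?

Atom tally by fragment:
  cyclohexene ring core → C:6 H:10
  (− 3 ring H displaced by substituents)
  + SCH3 → C:1 H:3 S:1
  + CF3 → C:1 F:3
  + C2H5 → C:2 H:5
Element totals:
  C: 10
  H: 15
  F: 3
  S: 1
Molecular formula: C10H15F3S.
Molar mass = 224.284 g/mol.
Mass from S: 1 × 32.06 = 32.060 g/mol.
%S = 32.060 / 224.284 × 100 = 14.29%.

14.29%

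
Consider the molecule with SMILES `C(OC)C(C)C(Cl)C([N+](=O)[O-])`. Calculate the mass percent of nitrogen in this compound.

7.71%

Atom tally by fragment:
  CH3OCH2 → C:2 H:5 O:1
  CH(CH3) → C:2 H:4
  CH(Cl) → C:1 H:1 Cl:1
  CH2NO2 → C:1 H:2 N:1 O:2
Element totals:
  C: 6
  H: 12
  Cl: 1
  N: 1
  O: 3
Molecular formula: C6H12ClNO3.
Molar mass = 181.616 g/mol.
Mass from N: 1 × 14.007 = 14.007 g/mol.
%N = 14.007 / 181.616 × 100 = 7.71%.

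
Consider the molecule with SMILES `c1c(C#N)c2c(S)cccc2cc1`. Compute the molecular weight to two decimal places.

Atom tally by fragment:
  naphthalene ring system core → C:10 H:8
  (− 2 ring H displaced by substituents)
  + CN → C:1 N:1
  + SH → S:1 H:1
Element totals:
  C: 11
  H: 7
  N: 1
  S: 1
Molecular formula: C11H7NS.
  M = 11(12.011) + 7(1.008) + 14.007 + 32.06
    = 132.121 + 7.056 + 14.007 + 32.060 = 185.244

185.24 g/mol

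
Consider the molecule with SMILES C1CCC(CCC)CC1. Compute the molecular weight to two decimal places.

Atom tally by fragment:
  cyclohexane ring core → C:6 H:12
  (− 1 ring H displaced by substituents)
  + CH2CH2CH3 → C:3 H:7
Element totals:
  C: 9
  H: 18
Molecular formula: C9H18.
  M = 9(12.011) + 18(1.008)
    = 108.099 + 18.144 = 126.243

126.24 g/mol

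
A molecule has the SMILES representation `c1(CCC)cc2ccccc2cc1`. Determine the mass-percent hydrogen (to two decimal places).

Atom tally by fragment:
  naphthalene ring system core → C:10 H:8
  (− 1 ring H displaced by substituents)
  + CH2CH2CH3 → C:3 H:7
Element totals:
  C: 13
  H: 14
Molecular formula: C13H14.
Molar mass = 170.255 g/mol.
Mass from H: 14 × 1.008 = 14.112 g/mol.
%H = 14.112 / 170.255 × 100 = 8.29%.

8.29%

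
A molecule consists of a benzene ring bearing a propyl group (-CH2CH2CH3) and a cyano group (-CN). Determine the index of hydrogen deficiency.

Atom tally by fragment:
  benzene ring core → C:6 H:6
  (− 2 ring H displaced by substituents)
  + CH2CH2CH3 → C:3 H:7
  + CN → C:1 N:1
Element totals:
  C: 10
  H: 11
  N: 1
Molecular formula: C10H11N.
DoU = (2C + 2 + N − H − X) / 2 = (2·10 + 2 + 1 − 11 − 0) / 2 = 6.

6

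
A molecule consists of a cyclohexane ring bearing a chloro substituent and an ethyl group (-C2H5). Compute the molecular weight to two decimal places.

Atom tally by fragment:
  cyclohexane ring core → C:6 H:12
  (− 2 ring H displaced by substituents)
  + Cl → Cl:1
  + C2H5 → C:2 H:5
Element totals:
  C: 8
  H: 15
  Cl: 1
Molecular formula: C8H15Cl.
  M = 8(12.011) + 15(1.008) + 35.45
    = 96.088 + 15.120 + 35.450 = 146.658

146.66 g/mol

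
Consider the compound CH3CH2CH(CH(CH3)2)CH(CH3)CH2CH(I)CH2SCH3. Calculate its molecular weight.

Element totals:
  C: 12
  H: 25
  I: 1
  S: 1
Molecular formula: C12H25IS.
  M = 12(12.011) + 25(1.008) + 126.904 + 32.06
    = 144.132 + 25.200 + 126.904 + 32.060 = 328.296

328.30 g/mol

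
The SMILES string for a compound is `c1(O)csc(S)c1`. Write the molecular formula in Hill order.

Atom tally by fragment:
  thiophene ring core → C:4 H:4 S:1
  (− 2 ring H displaced by substituents)
  + OH → O:1 H:1
  + SH → S:1 H:1
Element totals:
  C: 4
  H: 4
  O: 1
  S: 2

C4H4OS2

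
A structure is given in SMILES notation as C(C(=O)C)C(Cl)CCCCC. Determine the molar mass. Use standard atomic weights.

176.68 g/mol

Atom tally by fragment:
  CH3COCH2 → C:3 H:5 O:1
  CH(Cl) → C:1 H:1 Cl:1
  CH2 → C:1 H:2
  CH2 → C:1 H:2
  CH2 → C:1 H:2
  CH2 → C:1 H:2
  CH3 → C:1 H:3
Element totals:
  C: 9
  H: 17
  Cl: 1
  O: 1
Molecular formula: C9H17ClO.
  M = 9(12.011) + 17(1.008) + 35.45 + 15.999
    = 108.099 + 17.136 + 35.450 + 15.999 = 176.684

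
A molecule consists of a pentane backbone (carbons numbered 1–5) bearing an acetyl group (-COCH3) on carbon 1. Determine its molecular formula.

Atom tally by fragment:
  CH3COCH2 → C:3 H:5 O:1
  CH2 → C:1 H:2
  CH2 → C:1 H:2
  CH2 → C:1 H:2
  CH3 → C:1 H:3
Element totals:
  C: 7
  H: 14
  O: 1

C7H14O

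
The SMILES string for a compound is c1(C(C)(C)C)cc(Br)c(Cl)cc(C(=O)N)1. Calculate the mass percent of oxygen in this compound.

5.51%

Atom tally by fragment:
  benzene ring core → C:6 H:6
  (− 4 ring H displaced by substituents)
  + C(CH3)3 → C:4 H:9
  + Br → Br:1
  + Cl → Cl:1
  + CONH2 → C:1 H:2 O:1 N:1
Element totals:
  C: 11
  H: 13
  Br: 1
  Cl: 1
  N: 1
  O: 1
Molecular formula: C11H13BrClNO.
Molar mass = 290.585 g/mol.
Mass from O: 1 × 15.999 = 15.999 g/mol.
%O = 15.999 / 290.585 × 100 = 5.51%.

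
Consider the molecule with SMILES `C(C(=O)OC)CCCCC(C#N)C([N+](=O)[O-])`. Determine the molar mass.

228.25 g/mol

Atom tally by fragment:
  CH3OOCCH2 → C:3 H:5 O:2
  CH2 → C:1 H:2
  CH2 → C:1 H:2
  CH2 → C:1 H:2
  CH2 → C:1 H:2
  CH(CN) → C:2 H:1 N:1
  CH2NO2 → C:1 H:2 N:1 O:2
Element totals:
  C: 10
  H: 16
  N: 2
  O: 4
Molecular formula: C10H16N2O4.
  M = 10(12.011) + 16(1.008) + 2(14.007) + 4(15.999)
    = 120.110 + 16.128 + 28.014 + 63.996 = 228.248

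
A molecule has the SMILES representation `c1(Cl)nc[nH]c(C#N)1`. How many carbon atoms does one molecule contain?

4

Atom tally by fragment:
  imidazole ring core → C:3 H:4 N:2
  (− 2 ring H displaced by substituents)
  + Cl → Cl:1
  + CN → C:1 N:1
Element totals:
  C: 4
  H: 2
  Cl: 1
  N: 3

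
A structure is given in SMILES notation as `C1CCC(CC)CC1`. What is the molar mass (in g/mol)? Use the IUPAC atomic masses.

Atom tally by fragment:
  cyclohexane ring core → C:6 H:12
  (− 1 ring H displaced by substituents)
  + C2H5 → C:2 H:5
Element totals:
  C: 8
  H: 16
Molecular formula: C8H16.
  M = 8(12.011) + 16(1.008)
    = 96.088 + 16.128 = 112.216

112.22 g/mol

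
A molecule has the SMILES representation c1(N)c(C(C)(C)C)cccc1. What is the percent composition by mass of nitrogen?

9.39%

Atom tally by fragment:
  benzene ring core → C:6 H:6
  (− 2 ring H displaced by substituents)
  + NH2 → N:1 H:2
  + C(CH3)3 → C:4 H:9
Element totals:
  C: 10
  H: 15
  N: 1
Molecular formula: C10H15N.
Molar mass = 149.237 g/mol.
Mass from N: 1 × 14.007 = 14.007 g/mol.
%N = 14.007 / 149.237 × 100 = 9.39%.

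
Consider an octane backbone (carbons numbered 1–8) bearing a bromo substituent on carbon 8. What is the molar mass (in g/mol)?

Atom tally by fragment:
  CH3 → C:1 H:3
  CH2 → C:1 H:2
  CH2 → C:1 H:2
  CH2 → C:1 H:2
  CH2 → C:1 H:2
  CH2 → C:1 H:2
  CH2 → C:1 H:2
  CH2Br → C:1 H:2 Br:1
Element totals:
  C: 8
  H: 17
  Br: 1
Molecular formula: C8H17Br.
  M = 8(12.011) + 17(1.008) + 79.904
    = 96.088 + 17.136 + 79.904 = 193.128

193.13 g/mol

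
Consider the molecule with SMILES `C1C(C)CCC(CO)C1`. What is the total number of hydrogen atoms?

16

Atom tally by fragment:
  cyclohexane ring core → C:6 H:12
  (− 2 ring H displaced by substituents)
  + CH3 → C:1 H:3
  + CH2OH → C:1 H:3 O:1
Element totals:
  C: 8
  H: 16
  O: 1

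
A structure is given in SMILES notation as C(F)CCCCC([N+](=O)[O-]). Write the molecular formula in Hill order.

C6H12FNO2

Atom tally by fragment:
  FCH2 → C:1 H:2 F:1
  CH2 → C:1 H:2
  CH2 → C:1 H:2
  CH2 → C:1 H:2
  CH2 → C:1 H:2
  CH2NO2 → C:1 H:2 N:1 O:2
Element totals:
  C: 6
  H: 12
  F: 1
  N: 1
  O: 2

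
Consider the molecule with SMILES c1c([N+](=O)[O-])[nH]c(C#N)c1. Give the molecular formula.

C5H3N3O2

Atom tally by fragment:
  pyrrole ring core → C:4 H:5 N:1
  (− 2 ring H displaced by substituents)
  + NO2 → N:1 O:2
  + CN → C:1 N:1
Element totals:
  C: 5
  H: 3
  N: 3
  O: 2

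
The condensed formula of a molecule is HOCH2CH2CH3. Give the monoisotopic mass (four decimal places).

60.0575

Element totals:
  C: 3
  H: 8
  O: 1
Molecular formula: C3H8O.
  M = 3(12.0) + 8(1.007825) + 15.994915
    = 36.000000 + 8.062600 + 15.994915 = 60.057515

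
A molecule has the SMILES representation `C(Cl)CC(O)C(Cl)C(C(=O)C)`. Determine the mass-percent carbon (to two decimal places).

Atom tally by fragment:
  ClCH2 → C:1 H:2 Cl:1
  CH2 → C:1 H:2
  CH(OH) → C:1 H:2 O:1
  CH(Cl) → C:1 H:1 Cl:1
  CH2COCH3 → C:3 H:5 O:1
Element totals:
  C: 7
  H: 12
  Cl: 2
  O: 2
Molecular formula: C7H12Cl2O2.
Molar mass = 199.071 g/mol.
Mass from C: 7 × 12.011 = 84.077 g/mol.
%C = 84.077 / 199.071 × 100 = 42.23%.

42.23%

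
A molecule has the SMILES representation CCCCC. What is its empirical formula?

C5H12

Atom tally by fragment:
  CH3 → C:1 H:3
  CH2 → C:1 H:2
  CH2 → C:1 H:2
  CH2 → C:1 H:2
  CH3 → C:1 H:3
Element totals:
  C: 5
  H: 12
Molecular formula: C5H12.
gcd of subscripts (5, 12) = 1, so the empirical formula equals the molecular formula.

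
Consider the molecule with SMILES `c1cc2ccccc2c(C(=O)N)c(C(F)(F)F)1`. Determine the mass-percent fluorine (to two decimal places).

Atom tally by fragment:
  naphthalene ring system core → C:10 H:8
  (− 2 ring H displaced by substituents)
  + CONH2 → C:1 H:2 O:1 N:1
  + CF3 → C:1 F:3
Element totals:
  C: 12
  H: 8
  F: 3
  N: 1
  O: 1
Molecular formula: C12H8F3NO.
Molar mass = 239.196 g/mol.
Mass from F: 3 × 18.998 = 56.994 g/mol.
%F = 56.994 / 239.196 × 100 = 23.83%.

23.83%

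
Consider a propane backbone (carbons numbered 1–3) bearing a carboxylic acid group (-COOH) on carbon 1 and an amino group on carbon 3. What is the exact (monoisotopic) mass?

Atom tally by fragment:
  HOOCCH2 → C:2 H:3 O:2
  CH2 → C:1 H:2
  CH2NH2 → C:1 H:4 N:1
Element totals:
  C: 4
  H: 9
  N: 1
  O: 2
Molecular formula: C4H9NO2.
  M = 4(12.0) + 9(1.007825) + 14.003074 + 2(15.994915)
    = 48.000000 + 9.070425 + 14.003074 + 31.989830 = 103.063329

103.0633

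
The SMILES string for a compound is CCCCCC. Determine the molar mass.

86.18 g/mol

Atom tally by fragment:
  CH3 → C:1 H:3
  CH2 → C:1 H:2
  CH2 → C:1 H:2
  CH2 → C:1 H:2
  CH2 → C:1 H:2
  CH3 → C:1 H:3
Element totals:
  C: 6
  H: 14
Molecular formula: C6H14.
  M = 6(12.011) + 14(1.008)
    = 72.066 + 14.112 = 86.178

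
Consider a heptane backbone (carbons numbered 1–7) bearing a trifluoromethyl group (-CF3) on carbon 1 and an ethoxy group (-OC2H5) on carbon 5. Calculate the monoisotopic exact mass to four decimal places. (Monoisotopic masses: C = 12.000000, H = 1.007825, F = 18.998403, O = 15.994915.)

Atom tally by fragment:
  F3CCH2 → C:2 H:2 F:3
  CH2 → C:1 H:2
  CH2 → C:1 H:2
  CH2 → C:1 H:2
  CH(OC2H5) → C:3 H:6 O:1
  CH2 → C:1 H:2
  CH3 → C:1 H:3
Element totals:
  C: 10
  H: 19
  F: 3
  O: 1
Molecular formula: C10H19F3O.
  M = 10(12.0) + 19(1.007825) + 3(18.998403) + 15.994915
    = 120.000000 + 19.148675 + 56.995209 + 15.994915 = 212.138799

212.1388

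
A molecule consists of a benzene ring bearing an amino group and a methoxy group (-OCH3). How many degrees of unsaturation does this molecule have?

Atom tally by fragment:
  benzene ring core → C:6 H:6
  (− 2 ring H displaced by substituents)
  + NH2 → N:1 H:2
  + OCH3 → C:1 H:3 O:1
Element totals:
  C: 7
  H: 9
  N: 1
  O: 1
Molecular formula: C7H9NO.
DoU = (2C + 2 + N − H − X) / 2 = (2·7 + 2 + 1 − 9 − 0) / 2 = 4.

4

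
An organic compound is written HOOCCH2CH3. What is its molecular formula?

Element totals:
  C: 3
  H: 6
  O: 2

C3H6O2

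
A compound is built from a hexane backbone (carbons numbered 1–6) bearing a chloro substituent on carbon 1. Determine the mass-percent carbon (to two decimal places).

59.75%

Atom tally by fragment:
  ClCH2 → C:1 H:2 Cl:1
  CH2 → C:1 H:2
  CH2 → C:1 H:2
  CH2 → C:1 H:2
  CH2 → C:1 H:2
  CH3 → C:1 H:3
Element totals:
  C: 6
  H: 13
  Cl: 1
Molecular formula: C6H13Cl.
Molar mass = 120.620 g/mol.
Mass from C: 6 × 12.011 = 72.066 g/mol.
%C = 72.066 / 120.620 × 100 = 59.75%.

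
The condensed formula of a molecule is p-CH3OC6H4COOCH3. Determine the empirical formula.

C9H10O3

Atom tally by fragment:
  benzene ring core → C:6 H:6
  (− 2 ring H displaced by substituents)
  + OCH3 → C:1 H:3 O:1
  + COOCH3 → C:2 H:3 O:2
Element totals:
  C: 9
  H: 10
  O: 3
Molecular formula: C9H10O3.
gcd of subscripts (9, 10, 3) = 1, so the empirical formula equals the molecular formula.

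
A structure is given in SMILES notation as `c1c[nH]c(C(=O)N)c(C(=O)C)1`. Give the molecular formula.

C7H8N2O2

Atom tally by fragment:
  pyrrole ring core → C:4 H:5 N:1
  (− 2 ring H displaced by substituents)
  + CONH2 → C:1 H:2 O:1 N:1
  + COCH3 → C:2 H:3 O:1
Element totals:
  C: 7
  H: 8
  N: 2
  O: 2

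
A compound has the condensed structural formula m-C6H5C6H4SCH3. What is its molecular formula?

Atom tally by fragment:
  benzene ring core → C:6 H:6
  (− 2 ring H displaced by substituents)
  + C6H5 → C:6 H:5
  + SCH3 → C:1 H:3 S:1
Element totals:
  C: 13
  H: 12
  S: 1

C13H12S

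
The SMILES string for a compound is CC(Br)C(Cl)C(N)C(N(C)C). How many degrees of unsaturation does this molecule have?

0

Atom tally by fragment:
  CH3 → C:1 H:3
  CH(Br) → C:1 H:1 Br:1
  CH(Cl) → C:1 H:1 Cl:1
  CH(NH2) → C:1 H:3 N:1
  CH2N(CH3)2 → C:3 H:8 N:1
Element totals:
  C: 7
  H: 16
  Br: 1
  Cl: 1
  N: 2
Molecular formula: C7H16BrClN2.
DoU = (2C + 2 + N − H − X) / 2 = (2·7 + 2 + 2 − 16 − 2) / 2 = 0.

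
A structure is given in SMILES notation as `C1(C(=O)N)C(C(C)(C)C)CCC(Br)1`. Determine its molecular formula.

Atom tally by fragment:
  cyclopentane ring core → C:5 H:10
  (− 3 ring H displaced by substituents)
  + CONH2 → C:1 H:2 O:1 N:1
  + C(CH3)3 → C:4 H:9
  + Br → Br:1
Element totals:
  C: 10
  H: 18
  Br: 1
  N: 1
  O: 1

C10H18BrNO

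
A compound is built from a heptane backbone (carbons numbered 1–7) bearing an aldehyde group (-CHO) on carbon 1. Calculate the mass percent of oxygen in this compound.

12.48%

Atom tally by fragment:
  OHCCH2 → C:2 H:3 O:1
  CH2 → C:1 H:2
  CH2 → C:1 H:2
  CH2 → C:1 H:2
  CH2 → C:1 H:2
  CH2 → C:1 H:2
  CH3 → C:1 H:3
Element totals:
  C: 8
  H: 16
  O: 1
Molecular formula: C8H16O.
Molar mass = 128.215 g/mol.
Mass from O: 1 × 15.999 = 15.999 g/mol.
%O = 15.999 / 128.215 × 100 = 12.48%.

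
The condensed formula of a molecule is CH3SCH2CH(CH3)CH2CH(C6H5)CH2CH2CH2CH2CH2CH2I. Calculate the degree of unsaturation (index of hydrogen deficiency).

Element totals:
  C: 18
  H: 29
  I: 1
  S: 1
Molecular formula: C18H29IS.
DoU = (2C + 2 + N − H − X) / 2 = (2·18 + 2 + 0 − 29 − 1) / 2 = 4.

4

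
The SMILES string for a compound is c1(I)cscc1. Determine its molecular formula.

C4H3IS

Atom tally by fragment:
  thiophene ring core → C:4 H:4 S:1
  (− 1 ring H displaced by substituents)
  + I → I:1
Element totals:
  C: 4
  H: 3
  I: 1
  S: 1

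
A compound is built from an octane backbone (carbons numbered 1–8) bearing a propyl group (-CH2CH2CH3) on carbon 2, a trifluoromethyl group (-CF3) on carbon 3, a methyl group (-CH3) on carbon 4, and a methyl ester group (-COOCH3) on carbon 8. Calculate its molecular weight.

296.37 g/mol

Atom tally by fragment:
  CH3 → C:1 H:3
  CH(CH2CH2CH3) → C:4 H:8
  CH(CF3) → C:2 H:1 F:3
  CH(CH3) → C:2 H:4
  CH2 → C:1 H:2
  CH2 → C:1 H:2
  CH2 → C:1 H:2
  CH2COOCH3 → C:3 H:5 O:2
Element totals:
  C: 15
  H: 27
  F: 3
  O: 2
Molecular formula: C15H27F3O2.
  M = 15(12.011) + 27(1.008) + 3(18.998) + 2(15.999)
    = 180.165 + 27.216 + 56.994 + 31.998 = 296.373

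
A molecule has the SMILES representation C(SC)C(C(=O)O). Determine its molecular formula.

Atom tally by fragment:
  CH3SCH2 → C:2 H:5 S:1
  CH2COOH → C:2 H:3 O:2
Element totals:
  C: 4
  H: 8
  O: 2
  S: 1

C4H8O2S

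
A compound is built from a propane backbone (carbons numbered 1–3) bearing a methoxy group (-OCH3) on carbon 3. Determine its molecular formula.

Atom tally by fragment:
  CH3 → C:1 H:3
  CH2 → C:1 H:2
  CH2OCH3 → C:2 H:5 O:1
Element totals:
  C: 4
  H: 10
  O: 1

C4H10O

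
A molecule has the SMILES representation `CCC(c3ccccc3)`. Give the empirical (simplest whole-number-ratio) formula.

Atom tally by fragment:
  CH3 → C:1 H:3
  CH2 → C:1 H:2
  CH2C6H5 → C:7 H:7
Element totals:
  C: 9
  H: 12
Molecular formula: C9H12.
gcd of subscripts = 3; dividing each by 3:
  C: 9/3 = 3
  H: 12/3 = 4

C3H4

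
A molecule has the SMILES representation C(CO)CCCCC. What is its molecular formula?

Atom tally by fragment:
  HOCH2CH2 → C:2 H:5 O:1
  CH2 → C:1 H:2
  CH2 → C:1 H:2
  CH2 → C:1 H:2
  CH2 → C:1 H:2
  CH3 → C:1 H:3
Element totals:
  C: 7
  H: 16
  O: 1

C7H16O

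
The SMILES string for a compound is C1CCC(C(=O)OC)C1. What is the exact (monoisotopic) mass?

128.0837

Atom tally by fragment:
  cyclopentane ring core → C:5 H:10
  (− 1 ring H displaced by substituents)
  + COOCH3 → C:2 H:3 O:2
Element totals:
  C: 7
  H: 12
  O: 2
Molecular formula: C7H12O2.
  M = 7(12.0) + 12(1.007825) + 2(15.994915)
    = 84.000000 + 12.093900 + 31.989830 = 128.083730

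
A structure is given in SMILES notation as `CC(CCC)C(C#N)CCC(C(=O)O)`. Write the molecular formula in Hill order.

C11H19NO2

Atom tally by fragment:
  CH3 → C:1 H:3
  CH(CH2CH2CH3) → C:4 H:8
  CH(CN) → C:2 H:1 N:1
  CH2 → C:1 H:2
  CH2 → C:1 H:2
  CH2COOH → C:2 H:3 O:2
Element totals:
  C: 11
  H: 19
  N: 1
  O: 2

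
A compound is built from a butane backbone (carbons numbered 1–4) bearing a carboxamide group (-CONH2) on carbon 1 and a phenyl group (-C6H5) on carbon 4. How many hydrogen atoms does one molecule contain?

Atom tally by fragment:
  H2NOCCH2 → C:2 H:4 O:1 N:1
  CH2 → C:1 H:2
  CH2 → C:1 H:2
  CH2C6H5 → C:7 H:7
Element totals:
  C: 11
  H: 15
  N: 1
  O: 1

15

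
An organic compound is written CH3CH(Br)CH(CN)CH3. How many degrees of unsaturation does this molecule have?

2

Atom tally by fragment:
  CH3 → C:1 H:3
  CH(Br) → C:1 H:1 Br:1
  CH(CN) → C:2 H:1 N:1
  CH3 → C:1 H:3
Element totals:
  C: 5
  H: 8
  Br: 1
  N: 1
Molecular formula: C5H8BrN.
DoU = (2C + 2 + N − H − X) / 2 = (2·5 + 2 + 1 − 8 − 1) / 2 = 2.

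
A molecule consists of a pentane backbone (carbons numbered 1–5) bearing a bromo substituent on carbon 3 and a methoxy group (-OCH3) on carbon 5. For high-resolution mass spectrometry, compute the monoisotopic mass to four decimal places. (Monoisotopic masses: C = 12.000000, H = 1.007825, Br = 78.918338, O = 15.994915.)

180.0150

Atom tally by fragment:
  CH3 → C:1 H:3
  CH2 → C:1 H:2
  CH(Br) → C:1 H:1 Br:1
  CH2 → C:1 H:2
  CH2OCH3 → C:2 H:5 O:1
Element totals:
  C: 6
  H: 13
  Br: 1
  O: 1
Molecular formula: C6H13BrO.
  M = 6(12.0) + 13(1.007825) + 78.918338 + 15.994915
    = 72.000000 + 13.101725 + 78.918338 + 15.994915 = 180.014978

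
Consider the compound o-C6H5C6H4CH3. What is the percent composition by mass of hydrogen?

7.19%

Atom tally by fragment:
  benzene ring core → C:6 H:6
  (− 2 ring H displaced by substituents)
  + C6H5 → C:6 H:5
  + CH3 → C:1 H:3
Element totals:
  C: 13
  H: 12
Molecular formula: C13H12.
Molar mass = 168.239 g/mol.
Mass from H: 12 × 1.008 = 12.096 g/mol.
%H = 12.096 / 168.239 × 100 = 7.19%.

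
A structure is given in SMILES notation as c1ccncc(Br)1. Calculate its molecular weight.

158.00 g/mol

Atom tally by fragment:
  pyridine ring core → C:5 H:5 N:1
  (− 1 ring H displaced by substituents)
  + Br → Br:1
Element totals:
  C: 5
  H: 4
  Br: 1
  N: 1
Molecular formula: C5H4BrN.
  M = 5(12.011) + 4(1.008) + 79.904 + 14.007
    = 60.055 + 4.032 + 79.904 + 14.007 = 157.998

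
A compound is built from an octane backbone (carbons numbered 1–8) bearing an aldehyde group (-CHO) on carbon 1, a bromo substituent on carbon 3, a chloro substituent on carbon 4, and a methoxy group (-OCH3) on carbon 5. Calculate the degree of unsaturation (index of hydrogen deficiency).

1

Atom tally by fragment:
  OHCCH2 → C:2 H:3 O:1
  CH2 → C:1 H:2
  CH(Br) → C:1 H:1 Br:1
  CH(Cl) → C:1 H:1 Cl:1
  CH(OCH3) → C:2 H:4 O:1
  CH2 → C:1 H:2
  CH2 → C:1 H:2
  CH3 → C:1 H:3
Element totals:
  C: 10
  H: 18
  Br: 1
  Cl: 1
  O: 2
Molecular formula: C10H18BrClO2.
DoU = (2C + 2 + N − H − X) / 2 = (2·10 + 2 + 0 − 18 − 2) / 2 = 1.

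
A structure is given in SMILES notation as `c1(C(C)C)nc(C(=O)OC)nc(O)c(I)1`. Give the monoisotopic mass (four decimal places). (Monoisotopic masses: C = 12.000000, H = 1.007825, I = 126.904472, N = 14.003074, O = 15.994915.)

321.9814

Atom tally by fragment:
  pyrimidine ring core → C:4 H:4 N:2
  (− 4 ring H displaced by substituents)
  + CH(CH3)2 → C:3 H:7
  + COOCH3 → C:2 H:3 O:2
  + OH → O:1 H:1
  + I → I:1
Element totals:
  C: 9
  H: 11
  I: 1
  N: 2
  O: 3
Molecular formula: C9H11IN2O3.
  M = 9(12.0) + 11(1.007825) + 126.904472 + 2(14.003074) + 3(15.994915)
    = 108.000000 + 11.086075 + 126.904472 + 28.006148 + 47.984745 = 321.981440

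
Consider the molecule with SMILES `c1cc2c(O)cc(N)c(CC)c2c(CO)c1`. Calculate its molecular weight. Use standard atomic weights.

217.27 g/mol

Atom tally by fragment:
  naphthalene ring system core → C:10 H:8
  (− 4 ring H displaced by substituents)
  + OH → O:1 H:1
  + NH2 → N:1 H:2
  + C2H5 → C:2 H:5
  + CH2OH → C:1 H:3 O:1
Element totals:
  C: 13
  H: 15
  N: 1
  O: 2
Molecular formula: C13H15NO2.
  M = 13(12.011) + 15(1.008) + 14.007 + 2(15.999)
    = 156.143 + 15.120 + 14.007 + 31.998 = 217.268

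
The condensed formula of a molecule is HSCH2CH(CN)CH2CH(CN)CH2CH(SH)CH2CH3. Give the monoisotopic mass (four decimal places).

228.0755

Atom tally by fragment:
  HSCH2 → C:1 H:3 S:1
  CH(CN) → C:2 H:1 N:1
  CH2 → C:1 H:2
  CH(CN) → C:2 H:1 N:1
  CH2 → C:1 H:2
  CH(SH) → C:1 H:2 S:1
  CH2 → C:1 H:2
  CH3 → C:1 H:3
Element totals:
  C: 10
  H: 16
  N: 2
  S: 2
Molecular formula: C10H16N2S2.
  M = 10(12.0) + 16(1.007825) + 2(14.003074) + 2(31.972071)
    = 120.000000 + 16.125200 + 28.006148 + 63.944142 = 228.075490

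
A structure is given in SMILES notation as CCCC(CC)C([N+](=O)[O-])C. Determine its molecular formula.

Atom tally by fragment:
  CH3 → C:1 H:3
  CH2 → C:1 H:2
  CH2 → C:1 H:2
  CH(C2H5) → C:3 H:6
  CH(NO2) → C:1 H:1 N:1 O:2
  CH3 → C:1 H:3
Element totals:
  C: 8
  H: 17
  N: 1
  O: 2

C8H17NO2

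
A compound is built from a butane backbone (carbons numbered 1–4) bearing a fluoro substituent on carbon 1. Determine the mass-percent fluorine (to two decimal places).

24.96%

Atom tally by fragment:
  FCH2 → C:1 H:2 F:1
  CH2 → C:1 H:2
  CH2 → C:1 H:2
  CH3 → C:1 H:3
Element totals:
  C: 4
  H: 9
  F: 1
Molecular formula: C4H9F.
Molar mass = 76.114 g/mol.
Mass from F: 1 × 18.998 = 18.998 g/mol.
%F = 18.998 / 76.114 × 100 = 24.96%.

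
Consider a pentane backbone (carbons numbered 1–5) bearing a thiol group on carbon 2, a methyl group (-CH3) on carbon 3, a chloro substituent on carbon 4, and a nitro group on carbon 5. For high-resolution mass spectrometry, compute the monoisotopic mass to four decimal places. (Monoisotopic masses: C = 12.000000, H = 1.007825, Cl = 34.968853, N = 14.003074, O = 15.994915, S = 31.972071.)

197.0277

Atom tally by fragment:
  CH3 → C:1 H:3
  CH(SH) → C:1 H:2 S:1
  CH(CH3) → C:2 H:4
  CH(Cl) → C:1 H:1 Cl:1
  CH2NO2 → C:1 H:2 N:1 O:2
Element totals:
  C: 6
  H: 12
  Cl: 1
  N: 1
  O: 2
  S: 1
Molecular formula: C6H12ClNO2S.
  M = 6(12.0) + 12(1.007825) + 34.968853 + 14.003074 + 2(15.994915) + 31.972071
    = 72.000000 + 12.093900 + 34.968853 + 14.003074 + 31.989830 + 31.972071 = 197.027728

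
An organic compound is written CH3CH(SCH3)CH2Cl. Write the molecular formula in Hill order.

C4H9ClS

Atom tally by fragment:
  CH3 → C:1 H:3
  CH(SCH3) → C:2 H:4 S:1
  CH2Cl → C:1 H:2 Cl:1
Element totals:
  C: 4
  H: 9
  Cl: 1
  S: 1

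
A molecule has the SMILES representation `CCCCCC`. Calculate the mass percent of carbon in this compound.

Atom tally by fragment:
  CH3 → C:1 H:3
  CH2 → C:1 H:2
  CH2 → C:1 H:2
  CH2 → C:1 H:2
  CH2 → C:1 H:2
  CH3 → C:1 H:3
Element totals:
  C: 6
  H: 14
Molecular formula: C6H14.
Molar mass = 86.178 g/mol.
Mass from C: 6 × 12.011 = 72.066 g/mol.
%C = 72.066 / 86.178 × 100 = 83.62%.

83.62%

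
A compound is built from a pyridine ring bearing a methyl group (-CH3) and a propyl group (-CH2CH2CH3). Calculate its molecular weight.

Atom tally by fragment:
  pyridine ring core → C:5 H:5 N:1
  (− 2 ring H displaced by substituents)
  + CH3 → C:1 H:3
  + CH2CH2CH3 → C:3 H:7
Element totals:
  C: 9
  H: 13
  N: 1
Molecular formula: C9H13N.
  M = 9(12.011) + 13(1.008) + 14.007
    = 108.099 + 13.104 + 14.007 = 135.210

135.21 g/mol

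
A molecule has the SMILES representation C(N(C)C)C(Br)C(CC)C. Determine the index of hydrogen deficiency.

Atom tally by fragment:
  (CH3)2NCH2 → C:3 H:8 N:1
  CH(Br) → C:1 H:1 Br:1
  CH(C2H5) → C:3 H:6
  CH3 → C:1 H:3
Element totals:
  C: 8
  H: 18
  Br: 1
  N: 1
Molecular formula: C8H18BrN.
DoU = (2C + 2 + N − H − X) / 2 = (2·8 + 2 + 1 − 18 − 1) / 2 = 0.

0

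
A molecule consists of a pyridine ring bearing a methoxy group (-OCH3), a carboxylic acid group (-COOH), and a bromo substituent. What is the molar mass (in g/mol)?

232.03 g/mol

Atom tally by fragment:
  pyridine ring core → C:5 H:5 N:1
  (− 3 ring H displaced by substituents)
  + OCH3 → C:1 H:3 O:1
  + COOH → C:1 H:1 O:2
  + Br → Br:1
Element totals:
  C: 7
  H: 6
  Br: 1
  N: 1
  O: 3
Molecular formula: C7H6BrNO3.
  M = 7(12.011) + 6(1.008) + 79.904 + 14.007 + 3(15.999)
    = 84.077 + 6.048 + 79.904 + 14.007 + 47.997 = 232.033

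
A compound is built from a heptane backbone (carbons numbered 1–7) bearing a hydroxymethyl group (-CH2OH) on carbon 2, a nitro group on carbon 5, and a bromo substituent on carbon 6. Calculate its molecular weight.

254.12 g/mol

Atom tally by fragment:
  CH3 → C:1 H:3
  CH(CH2OH) → C:2 H:4 O:1
  CH2 → C:1 H:2
  CH2 → C:1 H:2
  CH(NO2) → C:1 H:1 N:1 O:2
  CH(Br) → C:1 H:1 Br:1
  CH3 → C:1 H:3
Element totals:
  C: 8
  H: 16
  Br: 1
  N: 1
  O: 3
Molecular formula: C8H16BrNO3.
  M = 8(12.011) + 16(1.008) + 79.904 + 14.007 + 3(15.999)
    = 96.088 + 16.128 + 79.904 + 14.007 + 47.997 = 254.124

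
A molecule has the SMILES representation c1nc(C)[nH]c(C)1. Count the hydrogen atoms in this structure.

Atom tally by fragment:
  imidazole ring core → C:3 H:4 N:2
  (− 2 ring H displaced by substituents)
  + CH3 → C:1 H:3
  + CH3 → C:1 H:3
Element totals:
  C: 5
  H: 8
  N: 2

8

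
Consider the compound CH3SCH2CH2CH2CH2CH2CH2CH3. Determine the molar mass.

146.29 g/mol

Atom tally by fragment:
  CH3SCH2 → C:2 H:5 S:1
  CH2 → C:1 H:2
  CH2 → C:1 H:2
  CH2 → C:1 H:2
  CH2 → C:1 H:2
  CH2 → C:1 H:2
  CH3 → C:1 H:3
Element totals:
  C: 8
  H: 18
  S: 1
Molecular formula: C8H18S.
  M = 8(12.011) + 18(1.008) + 32.06
    = 96.088 + 18.144 + 32.060 = 146.292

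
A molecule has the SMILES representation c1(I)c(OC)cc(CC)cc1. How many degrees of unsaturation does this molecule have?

Atom tally by fragment:
  benzene ring core → C:6 H:6
  (− 3 ring H displaced by substituents)
  + I → I:1
  + OCH3 → C:1 H:3 O:1
  + C2H5 → C:2 H:5
Element totals:
  C: 9
  H: 11
  I: 1
  O: 1
Molecular formula: C9H11IO.
DoU = (2C + 2 + N − H − X) / 2 = (2·9 + 2 + 0 − 11 − 1) / 2 = 4.

4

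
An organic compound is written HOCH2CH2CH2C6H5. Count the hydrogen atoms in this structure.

Element totals:
  C: 9
  H: 12
  O: 1

12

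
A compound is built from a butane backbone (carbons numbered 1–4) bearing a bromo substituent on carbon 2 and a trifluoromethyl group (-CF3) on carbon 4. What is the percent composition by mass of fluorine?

27.80%

Atom tally by fragment:
  CH3 → C:1 H:3
  CH(Br) → C:1 H:1 Br:1
  CH2 → C:1 H:2
  CH2CF3 → C:2 H:2 F:3
Element totals:
  C: 5
  H: 8
  Br: 1
  F: 3
Molecular formula: C5H8BrF3.
Molar mass = 205.017 g/mol.
Mass from F: 3 × 18.998 = 56.994 g/mol.
%F = 56.994 / 205.017 × 100 = 27.80%.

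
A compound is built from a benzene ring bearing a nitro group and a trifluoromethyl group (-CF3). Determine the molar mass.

191.11 g/mol

Atom tally by fragment:
  benzene ring core → C:6 H:6
  (− 2 ring H displaced by substituents)
  + NO2 → N:1 O:2
  + CF3 → C:1 F:3
Element totals:
  C: 7
  H: 4
  F: 3
  N: 1
  O: 2
Molecular formula: C7H4F3NO2.
  M = 7(12.011) + 4(1.008) + 3(18.998) + 14.007 + 2(15.999)
    = 84.077 + 4.032 + 56.994 + 14.007 + 31.998 = 191.108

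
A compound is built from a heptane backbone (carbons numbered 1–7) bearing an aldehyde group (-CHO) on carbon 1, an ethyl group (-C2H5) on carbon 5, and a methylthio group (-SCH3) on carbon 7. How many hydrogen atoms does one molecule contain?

Atom tally by fragment:
  OHCCH2 → C:2 H:3 O:1
  CH2 → C:1 H:2
  CH2 → C:1 H:2
  CH2 → C:1 H:2
  CH(C2H5) → C:3 H:6
  CH2 → C:1 H:2
  CH2SCH3 → C:2 H:5 S:1
Element totals:
  C: 11
  H: 22
  O: 1
  S: 1

22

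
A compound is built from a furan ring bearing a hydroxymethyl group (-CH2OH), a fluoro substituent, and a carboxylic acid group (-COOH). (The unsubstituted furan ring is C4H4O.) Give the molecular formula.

Atom tally by fragment:
  furan ring core → C:4 H:4 O:1
  (− 3 ring H displaced by substituents)
  + CH2OH → C:1 H:3 O:1
  + F → F:1
  + COOH → C:1 H:1 O:2
Element totals:
  C: 6
  H: 5
  F: 1
  O: 4

C6H5FO4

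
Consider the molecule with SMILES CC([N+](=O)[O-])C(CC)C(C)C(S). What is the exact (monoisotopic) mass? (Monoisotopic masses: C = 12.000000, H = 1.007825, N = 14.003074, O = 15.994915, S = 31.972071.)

191.0980

Atom tally by fragment:
  CH3 → C:1 H:3
  CH(NO2) → C:1 H:1 N:1 O:2
  CH(C2H5) → C:3 H:6
  CH(CH3) → C:2 H:4
  CH2SH → C:1 H:3 S:1
Element totals:
  C: 8
  H: 17
  N: 1
  O: 2
  S: 1
Molecular formula: C8H17NO2S.
  M = 8(12.0) + 17(1.007825) + 14.003074 + 2(15.994915) + 31.972071
    = 96.000000 + 17.133025 + 14.003074 + 31.989830 + 31.972071 = 191.098000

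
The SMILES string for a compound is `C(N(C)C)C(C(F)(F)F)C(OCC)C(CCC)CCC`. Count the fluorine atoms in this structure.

3

Atom tally by fragment:
  (CH3)2NCH2 → C:3 H:8 N:1
  CH(CF3) → C:2 H:1 F:3
  CH(OC2H5) → C:3 H:6 O:1
  CH(CH2CH2CH3) → C:4 H:8
  CH2 → C:1 H:2
  CH2 → C:1 H:2
  CH3 → C:1 H:3
Element totals:
  C: 15
  H: 30
  F: 3
  N: 1
  O: 1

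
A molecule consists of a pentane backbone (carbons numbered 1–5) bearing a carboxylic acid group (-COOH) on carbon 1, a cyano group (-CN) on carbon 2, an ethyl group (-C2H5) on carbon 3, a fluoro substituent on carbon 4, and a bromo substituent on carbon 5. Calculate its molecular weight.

266.11 g/mol

Atom tally by fragment:
  HOOCCH2 → C:2 H:3 O:2
  CH(CN) → C:2 H:1 N:1
  CH(C2H5) → C:3 H:6
  CH(F) → C:1 H:1 F:1
  CH2Br → C:1 H:2 Br:1
Element totals:
  C: 9
  H: 13
  Br: 1
  F: 1
  N: 1
  O: 2
Molecular formula: C9H13BrFNO2.
  M = 9(12.011) + 13(1.008) + 79.904 + 18.998 + 14.007 + 2(15.999)
    = 108.099 + 13.104 + 79.904 + 18.998 + 14.007 + 31.998 = 266.110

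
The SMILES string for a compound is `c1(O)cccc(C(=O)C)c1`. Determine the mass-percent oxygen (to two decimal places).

Atom tally by fragment:
  benzene ring core → C:6 H:6
  (− 2 ring H displaced by substituents)
  + OH → O:1 H:1
  + COCH3 → C:2 H:3 O:1
Element totals:
  C: 8
  H: 8
  O: 2
Molecular formula: C8H8O2.
Molar mass = 136.150 g/mol.
Mass from O: 2 × 15.999 = 31.998 g/mol.
%O = 31.998 / 136.150 × 100 = 23.50%.

23.50%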